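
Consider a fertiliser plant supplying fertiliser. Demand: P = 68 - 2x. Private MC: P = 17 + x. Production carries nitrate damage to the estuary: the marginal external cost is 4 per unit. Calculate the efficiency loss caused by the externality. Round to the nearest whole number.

DWL = 3

Market equilibrium (private): 17 + x = 68 - 2x → x_m = 17.0000.
Social marginal cost = private MC + MEC = 21 + x.
Set SMC = demand: 21 + x = 68 - 2x → x* = 15.6667.
Height of the DWL triangle at x_m is SMC(x_m) − demand(x_m) = MEC(x_m) = 4.0000.
DWL = ½ × 1.3333 × 4.0000 = 2.6666.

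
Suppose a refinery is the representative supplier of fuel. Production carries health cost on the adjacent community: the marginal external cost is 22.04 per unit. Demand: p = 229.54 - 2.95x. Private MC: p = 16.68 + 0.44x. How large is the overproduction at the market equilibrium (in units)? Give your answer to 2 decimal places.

6.50 units

Market equilibrium (private): 16.68 + 0.44x = 229.54 - 2.95x → x_m = 62.7906.
Social marginal cost = private MC + MEC = 38.72 + 0.44x.
Set SMC = demand: 38.72 + 0.44x = 229.54 - 2.95x → x* = 56.2891.
Gap = |62.7906 − 56.2891| = 6.5015.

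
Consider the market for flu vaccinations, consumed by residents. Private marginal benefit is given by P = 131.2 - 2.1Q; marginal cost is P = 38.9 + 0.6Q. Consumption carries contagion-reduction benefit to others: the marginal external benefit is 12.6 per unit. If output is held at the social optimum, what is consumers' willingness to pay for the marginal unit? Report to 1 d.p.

P = 49.6

Social marginal benefit = demand + MEB = 143.8 - 2.1Q.
Set SMB = MC: 143.8 - 2.1Q = 38.9 + 0.6Q → Q* = 38.8519.
Consumer price on the demand curve at Q*: 131.2 − 2.1×38.8519 = 49.6110.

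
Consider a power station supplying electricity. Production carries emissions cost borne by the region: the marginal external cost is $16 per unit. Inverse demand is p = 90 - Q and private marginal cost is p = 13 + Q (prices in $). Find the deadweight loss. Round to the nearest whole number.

Market equilibrium (private): 13 + Q = 90 - Q → Q_m = 38.5000.
Social marginal cost = private MC + MEC = 29 + Q.
Set SMC = demand: 29 + Q = 90 - Q → Q* = 30.5000.
The welfare-loss triangle has base |Q_m − Q*| and height MEC(Q_m) (the vertical gap between SMC and demand is zero at Q* and MEC at Q_m).
DWL = ½ × 8.0000 × 16.0000 = 64.0000.

DWL = $64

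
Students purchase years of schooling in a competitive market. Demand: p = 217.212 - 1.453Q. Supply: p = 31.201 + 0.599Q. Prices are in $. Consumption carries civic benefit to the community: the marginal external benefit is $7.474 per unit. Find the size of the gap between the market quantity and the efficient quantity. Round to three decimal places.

3.642 units

Market equilibrium (private): 31.201 + 0.599Q = 217.212 - 1.453Q → Q_m = 90.6486.
Social marginal benefit = demand + MEB = 224.686 - 1.453Q.
Set SMB = MC: 224.686 - 1.453Q = 31.201 + 0.599Q → Q* = 94.2909.
Gap = |90.6486 − 94.2909| = 3.6423.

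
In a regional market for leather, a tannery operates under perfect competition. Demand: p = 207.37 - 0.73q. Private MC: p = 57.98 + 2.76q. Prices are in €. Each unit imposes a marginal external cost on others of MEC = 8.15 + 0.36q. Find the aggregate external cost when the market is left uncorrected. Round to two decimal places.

€678.67

Market equilibrium (private): 57.98 + 2.76q = 207.37 - 0.73q → q_m = 42.8052.
Total external cost = ∫₀^{q_m} (8.15 + 0.36q) dq = 8.15×42.8052 + ½×0.36×42.8052² = 678.6737.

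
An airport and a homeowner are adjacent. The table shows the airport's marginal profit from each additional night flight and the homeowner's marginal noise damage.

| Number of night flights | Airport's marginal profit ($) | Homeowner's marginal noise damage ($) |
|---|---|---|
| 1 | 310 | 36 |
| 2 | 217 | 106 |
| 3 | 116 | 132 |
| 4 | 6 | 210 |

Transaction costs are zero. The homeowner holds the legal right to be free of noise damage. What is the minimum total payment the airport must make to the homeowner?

Efficient level: marginal profit ≥ marginal noise damage through level 2, so k* = 2.
With the homeowner holding the right, the airport must at least compensate total damage at k*: 36 + 106 = 142.

$142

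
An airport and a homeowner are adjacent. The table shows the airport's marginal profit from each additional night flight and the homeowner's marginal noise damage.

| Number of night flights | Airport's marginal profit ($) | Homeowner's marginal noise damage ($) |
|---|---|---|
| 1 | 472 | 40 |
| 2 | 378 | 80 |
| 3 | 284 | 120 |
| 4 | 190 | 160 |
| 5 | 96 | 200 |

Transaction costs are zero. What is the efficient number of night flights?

Bargaining reaches the level where marginal profit last exceeds marginal noise damage.
That holds through level 4 (190 ≥ 160) but not at 5 (96 < 200).

4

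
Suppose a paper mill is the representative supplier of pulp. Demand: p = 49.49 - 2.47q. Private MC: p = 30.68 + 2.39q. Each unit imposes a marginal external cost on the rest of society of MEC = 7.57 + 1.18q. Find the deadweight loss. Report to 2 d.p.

Market equilibrium (private): 30.68 + 2.39q = 49.49 - 2.47q → q_m = 3.8704.
Social marginal cost = private MC + MEC = 38.25 + 3.57q.
Set SMC = demand: 38.25 + 3.57q = 49.49 - 2.47q → q* = 1.8609.
Between q* and q_m the wedge SMC − demand runs linearly from 0 to MEC(q_m), so the loss is a triangle.
DWL = ½ × 2.0095 × 12.1370 = 12.1947.

DWL = 12.19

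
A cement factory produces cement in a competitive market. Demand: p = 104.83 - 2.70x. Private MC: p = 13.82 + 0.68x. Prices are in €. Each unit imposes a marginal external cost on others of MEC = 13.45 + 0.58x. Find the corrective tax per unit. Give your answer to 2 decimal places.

Social marginal cost = private MC + MEC = 27.27 + 1.26x.
Set SMC = demand: 27.27 + 1.26x = 104.83 - 2.70x → x* = 19.5859.
The Pigouvian tax equals MEC at x*: 13.45 + 0.58×19.5859 = 24.8098.

tax = €24.81 per unit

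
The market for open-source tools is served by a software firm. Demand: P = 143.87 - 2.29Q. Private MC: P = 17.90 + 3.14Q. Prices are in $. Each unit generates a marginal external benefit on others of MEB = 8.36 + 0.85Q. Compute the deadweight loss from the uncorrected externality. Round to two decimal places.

Market equilibrium (private): 17.90 + 3.14Q = 143.87 - 2.29Q → Q_m = 23.1989.
Social marginal cost = private MC − MEB = 9.54 + 2.29Q.
Set SMC = demand: 9.54 + 2.29Q = 143.87 - 2.29Q → Q* = 29.3297.
Height of the DWL triangle at Q_m is demand(Q_m) − SMC(Q_m) = MEB(Q_m) = 28.0791.
DWL = ½ × 6.1308 × 28.0791 = 86.0737.

DWL = $86.07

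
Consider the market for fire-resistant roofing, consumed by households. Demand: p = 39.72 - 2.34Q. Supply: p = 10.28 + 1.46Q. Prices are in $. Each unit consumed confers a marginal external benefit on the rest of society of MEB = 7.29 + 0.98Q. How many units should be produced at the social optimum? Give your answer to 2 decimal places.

Social marginal benefit = demand + MEB = 47.01 - 1.36Q.
Set SMB = MC: 47.01 - 1.36Q = 10.28 + 1.46Q → Q* = 13.0248.

Q* = 13.02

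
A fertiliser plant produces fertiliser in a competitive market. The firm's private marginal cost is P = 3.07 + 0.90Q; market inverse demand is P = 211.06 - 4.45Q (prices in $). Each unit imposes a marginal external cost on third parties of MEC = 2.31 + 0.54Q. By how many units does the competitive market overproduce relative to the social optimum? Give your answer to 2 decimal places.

Market equilibrium (private): 3.07 + 0.90Q = 211.06 - 4.45Q → Q_m = 38.8766.
Social marginal cost = private MC + MEC = 5.38 + 1.44Q.
Set SMC = demand: 5.38 + 1.44Q = 211.06 - 4.45Q → Q* = 34.9202.
Gap = |38.8766 − 34.9202| = 3.9564.

3.96 units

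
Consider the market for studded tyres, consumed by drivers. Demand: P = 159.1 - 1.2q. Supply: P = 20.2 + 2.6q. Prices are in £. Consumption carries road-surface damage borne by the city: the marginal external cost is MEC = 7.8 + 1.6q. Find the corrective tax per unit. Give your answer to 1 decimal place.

tax = £46.6 per unit

Social marginal benefit = demand − MEC = 151.3 - 2.8q.
Set SMB = MC: 151.3 - 2.8q = 20.2 + 2.6q → q* = 24.2778.
The Pigouvian tax equals MEC at q*: 7.8 + 1.6×24.2778 = 46.6445.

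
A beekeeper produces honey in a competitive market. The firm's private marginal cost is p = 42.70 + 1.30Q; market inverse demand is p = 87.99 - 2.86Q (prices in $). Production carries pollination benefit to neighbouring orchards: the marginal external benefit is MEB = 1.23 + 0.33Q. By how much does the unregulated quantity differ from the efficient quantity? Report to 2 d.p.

Market equilibrium (private): 42.70 + 1.30Q = 87.99 - 2.86Q → Q_m = 10.8870.
Social marginal cost = private MC − MEB = 41.47 + 0.97Q.
Set SMC = demand: 41.47 + 0.97Q = 87.99 - 2.86Q → Q* = 12.1462.
Gap = |10.8870 − 12.1462| = 1.2592.

1.26 units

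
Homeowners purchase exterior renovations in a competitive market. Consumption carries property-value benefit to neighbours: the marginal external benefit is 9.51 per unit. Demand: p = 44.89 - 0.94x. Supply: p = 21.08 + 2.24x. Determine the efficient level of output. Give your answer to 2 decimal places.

Social marginal benefit = demand + MEB = 54.40 - 0.94x.
Set SMB = MC: 54.40 - 0.94x = 21.08 + 2.24x → x* = 10.4780.

x* = 10.48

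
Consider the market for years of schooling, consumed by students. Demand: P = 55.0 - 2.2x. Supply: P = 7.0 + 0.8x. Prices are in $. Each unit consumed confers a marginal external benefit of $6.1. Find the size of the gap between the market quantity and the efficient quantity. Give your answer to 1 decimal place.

Market equilibrium (private): 7.0 + 0.8x = 55.0 - 2.2x → x_m = 16.0000.
Social marginal benefit = demand + MEB = 61.1 - 2.2x.
Set SMB = MC: 61.1 - 2.2x = 7.0 + 0.8x → x* = 18.0333.
Gap = |16.0000 − 18.0333| = 2.0333.

2.0 units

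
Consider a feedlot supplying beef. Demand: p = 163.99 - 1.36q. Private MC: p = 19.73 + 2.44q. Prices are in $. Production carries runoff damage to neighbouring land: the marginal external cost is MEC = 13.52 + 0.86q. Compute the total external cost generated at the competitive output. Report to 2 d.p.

$1132.98

Market equilibrium (private): 19.73 + 2.44q = 163.99 - 1.36q → q_m = 37.9632.
Total external cost = ∫₀^{q_m} (13.52 + 0.86q) dq = 13.52×37.9632 + ½×0.86×37.9632² = 1132.9804.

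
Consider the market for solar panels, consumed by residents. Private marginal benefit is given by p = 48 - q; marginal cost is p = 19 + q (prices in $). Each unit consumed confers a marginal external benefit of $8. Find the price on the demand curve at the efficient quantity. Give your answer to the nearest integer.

Social marginal benefit = demand + MEB = 56 - q.
Set SMB = MC: 56 - q = 19 + q → q* = 18.5000.
Consumer price on the demand curve at q*: 48 − 1×18.5000 = 29.5000.

P = $30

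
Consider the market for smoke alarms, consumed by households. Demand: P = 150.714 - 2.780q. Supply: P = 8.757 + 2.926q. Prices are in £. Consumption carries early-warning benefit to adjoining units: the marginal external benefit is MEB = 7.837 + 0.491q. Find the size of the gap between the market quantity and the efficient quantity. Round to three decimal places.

3.845 units

Market equilibrium (private): 8.757 + 2.926q = 150.714 - 2.780q → q_m = 24.8785.
Social marginal benefit = demand + MEB = 158.551 - 2.289q.
Set SMB = MC: 158.551 - 2.289q = 8.757 + 2.926q → q* = 28.7237.
Gap = |24.8785 − 28.7237| = 3.8452.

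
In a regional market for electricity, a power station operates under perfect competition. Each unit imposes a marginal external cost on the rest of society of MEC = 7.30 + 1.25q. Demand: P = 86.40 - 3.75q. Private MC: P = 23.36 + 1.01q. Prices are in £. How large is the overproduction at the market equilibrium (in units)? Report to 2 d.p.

3.97 units

Market equilibrium (private): 23.36 + 1.01q = 86.40 - 3.75q → q_m = 13.2437.
Social marginal cost = private MC + MEC = 30.66 + 2.26q.
Set SMC = demand: 30.66 + 2.26q = 86.40 - 3.75q → q* = 9.2745.
Gap = |13.2437 − 9.2745| = 3.9692.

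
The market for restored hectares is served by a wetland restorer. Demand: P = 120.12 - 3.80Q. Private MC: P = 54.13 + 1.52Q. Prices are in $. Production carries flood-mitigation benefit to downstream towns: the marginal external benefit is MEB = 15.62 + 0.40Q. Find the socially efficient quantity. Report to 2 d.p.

Q* = 16.59

Social marginal cost = private MC − MEB = 38.51 + 1.12Q.
Set SMC = demand: 38.51 + 1.12Q = 120.12 - 3.80Q → Q* = 16.5874.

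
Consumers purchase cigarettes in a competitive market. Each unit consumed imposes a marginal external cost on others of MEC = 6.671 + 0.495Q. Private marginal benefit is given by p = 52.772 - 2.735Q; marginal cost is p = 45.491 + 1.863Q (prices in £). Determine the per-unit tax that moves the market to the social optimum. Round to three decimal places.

tax = £6.730 per unit

Social marginal benefit = demand − MEC = 46.101 - 3.230Q.
Set SMB = MC: 46.101 - 3.230Q = 45.491 + 1.863Q → Q* = 0.1198.
The Pigouvian tax equals MEC at Q*: 6.671 + 0.495×0.1198 = 6.7303.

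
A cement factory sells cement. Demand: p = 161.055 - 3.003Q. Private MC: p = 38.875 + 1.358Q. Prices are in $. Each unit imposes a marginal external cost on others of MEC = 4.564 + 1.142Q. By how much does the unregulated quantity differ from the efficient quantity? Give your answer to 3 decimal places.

Market equilibrium (private): 38.875 + 1.358Q = 161.055 - 3.003Q → Q_m = 28.0165.
Social marginal cost = private MC + MEC = 43.439 + 2.500Q.
Set SMC = demand: 43.439 + 2.500Q = 161.055 - 3.003Q → Q* = 21.3731.
Gap = |28.0165 − 21.3731| = 6.6434.

6.643 units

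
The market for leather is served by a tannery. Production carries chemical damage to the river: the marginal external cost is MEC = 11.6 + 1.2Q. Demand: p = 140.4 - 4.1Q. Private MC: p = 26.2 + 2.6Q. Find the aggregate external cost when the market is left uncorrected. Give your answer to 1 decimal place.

Market equilibrium (private): 26.2 + 2.6Q = 140.4 - 4.1Q → Q_m = 17.0448.
Total external cost = ∫₀^{Q_m} (11.6 + 1.2Q) dQ = 11.6×17.0448 + ½×1.2×17.0448² = 372.0348.

372.0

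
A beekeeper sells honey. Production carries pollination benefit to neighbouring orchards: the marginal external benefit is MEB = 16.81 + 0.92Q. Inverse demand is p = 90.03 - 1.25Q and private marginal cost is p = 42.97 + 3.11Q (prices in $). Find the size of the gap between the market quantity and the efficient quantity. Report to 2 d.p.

7.77 units

Market equilibrium (private): 42.97 + 3.11Q = 90.03 - 1.25Q → Q_m = 10.7936.
Social marginal cost = private MC − MEB = 26.16 + 2.19Q.
Set SMC = demand: 26.16 + 2.19Q = 90.03 - 1.25Q → Q* = 18.5669.
Gap = |10.7936 − 18.5669| = 7.7733.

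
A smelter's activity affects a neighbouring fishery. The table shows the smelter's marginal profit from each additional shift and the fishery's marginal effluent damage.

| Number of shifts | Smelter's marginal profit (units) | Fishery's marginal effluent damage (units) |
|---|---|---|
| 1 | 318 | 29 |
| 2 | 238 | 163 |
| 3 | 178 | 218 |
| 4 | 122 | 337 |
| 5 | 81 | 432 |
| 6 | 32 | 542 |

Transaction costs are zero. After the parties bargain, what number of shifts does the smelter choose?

Bargaining reaches the level where marginal profit last exceeds marginal effluent damage.
That holds through level 2 (238 ≥ 163) but not at 3 (178 < 218).

2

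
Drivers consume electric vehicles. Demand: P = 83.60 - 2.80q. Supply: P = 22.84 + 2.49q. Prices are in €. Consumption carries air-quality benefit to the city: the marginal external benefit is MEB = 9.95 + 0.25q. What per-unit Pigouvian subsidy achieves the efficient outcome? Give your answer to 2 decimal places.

Social marginal benefit = demand + MEB = 93.55 - 2.55q.
Set SMB = MC: 93.55 - 2.55q = 22.84 + 2.49q → q* = 14.0298.
The Pigouvian subsidy equals MEB at q*: 9.95 + 0.25×14.0298 = 13.4575.

subsidy = €13.46 per unit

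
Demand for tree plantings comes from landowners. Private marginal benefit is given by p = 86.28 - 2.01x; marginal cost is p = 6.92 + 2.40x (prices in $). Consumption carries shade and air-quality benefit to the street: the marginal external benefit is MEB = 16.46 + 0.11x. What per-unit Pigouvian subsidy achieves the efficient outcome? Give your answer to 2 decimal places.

subsidy = $18.91 per unit

Social marginal benefit = demand + MEB = 102.74 - 1.90x.
Set SMB = MC: 102.74 - 1.90x = 6.92 + 2.40x → x* = 22.2837.
The Pigouvian subsidy equals MEB at x*: 16.46 + 0.11×22.2837 = 18.9112.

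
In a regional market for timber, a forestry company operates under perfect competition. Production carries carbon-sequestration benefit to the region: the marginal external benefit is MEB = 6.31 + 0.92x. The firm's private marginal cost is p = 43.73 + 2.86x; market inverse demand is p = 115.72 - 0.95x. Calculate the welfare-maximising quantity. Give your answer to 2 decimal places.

Social marginal cost = private MC − MEB = 37.42 + 1.94x.
Set SMC = demand: 37.42 + 1.94x = 115.72 - 0.95x → x* = 27.0934.

x* = 27.09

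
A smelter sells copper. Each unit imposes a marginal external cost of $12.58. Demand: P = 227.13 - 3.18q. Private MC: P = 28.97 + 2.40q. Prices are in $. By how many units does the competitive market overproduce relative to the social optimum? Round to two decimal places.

2.25 units

Market equilibrium (private): 28.97 + 2.40q = 227.13 - 3.18q → q_m = 35.5125.
Social marginal cost = private MC + MEC = 41.55 + 2.40q.
Set SMC = demand: 41.55 + 2.40q = 227.13 - 3.18q → q* = 33.2581.
Gap = |35.5125 − 33.2581| = 2.2544.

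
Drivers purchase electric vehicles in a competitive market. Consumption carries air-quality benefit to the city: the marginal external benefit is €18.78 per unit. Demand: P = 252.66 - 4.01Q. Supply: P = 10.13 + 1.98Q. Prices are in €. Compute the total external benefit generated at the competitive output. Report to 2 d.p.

€760.39

Market equilibrium (private): 10.13 + 1.98Q = 252.66 - 4.01Q → Q_m = 40.4891.
Total external benefit = MEB × Q_m = 18.78 × 40.4891 = 760.3853.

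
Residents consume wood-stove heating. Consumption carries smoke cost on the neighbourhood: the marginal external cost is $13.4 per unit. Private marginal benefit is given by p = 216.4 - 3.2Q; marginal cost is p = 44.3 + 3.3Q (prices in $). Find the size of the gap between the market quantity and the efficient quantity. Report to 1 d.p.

Market equilibrium (private): 44.3 + 3.3Q = 216.4 - 3.2Q → Q_m = 26.4769.
Social marginal benefit = demand − MEC = 203.0 - 3.2Q.
Set SMB = MC: 203.0 - 3.2Q = 44.3 + 3.3Q → Q* = 24.4154.
Gap = |26.4769 − 24.4154| = 2.0615.

2.1 units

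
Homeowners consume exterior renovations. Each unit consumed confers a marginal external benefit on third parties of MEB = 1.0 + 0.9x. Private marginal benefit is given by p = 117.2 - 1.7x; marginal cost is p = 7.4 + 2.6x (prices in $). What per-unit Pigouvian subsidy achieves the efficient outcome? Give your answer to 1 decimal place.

subsidy = $30.3 per unit

Social marginal benefit = demand + MEB = 118.2 - 0.8x.
Set SMB = MC: 118.2 - 0.8x = 7.4 + 2.6x → x* = 32.5882.
The Pigouvian subsidy equals MEB at x*: 1.0 + 0.9×32.5882 = 30.3294.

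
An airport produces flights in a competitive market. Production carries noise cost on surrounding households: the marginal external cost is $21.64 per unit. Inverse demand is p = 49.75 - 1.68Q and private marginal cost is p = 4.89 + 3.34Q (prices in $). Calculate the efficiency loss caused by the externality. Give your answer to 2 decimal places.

DWL = $46.64

Market equilibrium (private): 4.89 + 3.34Q = 49.75 - 1.68Q → Q_m = 8.9363.
Social marginal cost = private MC + MEC = 26.53 + 3.34Q.
Set SMC = demand: 26.53 + 3.34Q = 49.75 - 1.68Q → Q* = 4.6255.
The loss is the area between SMC and demand from Q* to Q_m; with linear curves that's a triangle of height MEC(Q_m).
DWL = ½ × 4.3108 × 21.6400 = 46.6429.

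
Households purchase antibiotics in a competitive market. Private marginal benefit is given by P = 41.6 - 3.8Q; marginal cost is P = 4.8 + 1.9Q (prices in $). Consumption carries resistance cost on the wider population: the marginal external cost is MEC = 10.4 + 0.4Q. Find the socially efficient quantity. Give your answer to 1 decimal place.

Social marginal benefit = demand − MEC = 31.2 - 4.2Q.
Set SMB = MC: 31.2 - 4.2Q = 4.8 + 1.9Q → Q* = 4.3279.

Q* = 4.3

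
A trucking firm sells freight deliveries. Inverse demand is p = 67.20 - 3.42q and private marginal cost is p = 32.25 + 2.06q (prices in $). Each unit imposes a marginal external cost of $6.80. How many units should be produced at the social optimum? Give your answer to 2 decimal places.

Social marginal cost = private MC + MEC = 39.05 + 2.06q.
Set SMC = demand: 39.05 + 2.06q = 67.20 - 3.42q → q* = 5.1369.

q* = 5.14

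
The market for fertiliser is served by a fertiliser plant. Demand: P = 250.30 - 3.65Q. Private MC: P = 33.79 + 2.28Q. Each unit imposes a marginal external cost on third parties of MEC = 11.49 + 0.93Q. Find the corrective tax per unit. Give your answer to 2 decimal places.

Social marginal cost = private MC + MEC = 45.28 + 3.21Q.
Set SMC = demand: 45.28 + 3.21Q = 250.30 - 3.65Q → Q* = 29.8863.
The Pigouvian tax equals MEC at Q*: 11.49 + 0.93×29.8863 = 39.2843.

tax = 39.28 per unit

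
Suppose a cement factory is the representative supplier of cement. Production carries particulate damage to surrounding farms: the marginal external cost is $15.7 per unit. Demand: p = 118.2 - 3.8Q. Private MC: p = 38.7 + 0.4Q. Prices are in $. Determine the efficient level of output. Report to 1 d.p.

Social marginal cost = private MC + MEC = 54.4 + 0.4Q.
Set SMC = demand: 54.4 + 0.4Q = 118.2 - 3.8Q → Q* = 15.1905.

Q* = 15.2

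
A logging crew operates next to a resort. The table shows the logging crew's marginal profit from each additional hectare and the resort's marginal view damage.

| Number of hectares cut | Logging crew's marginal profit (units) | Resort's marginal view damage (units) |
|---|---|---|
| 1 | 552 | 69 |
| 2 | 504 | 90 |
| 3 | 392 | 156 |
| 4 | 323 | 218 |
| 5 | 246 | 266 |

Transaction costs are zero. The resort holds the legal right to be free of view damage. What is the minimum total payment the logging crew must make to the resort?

533

Efficient level: marginal profit ≥ marginal view damage through level 4, so k* = 4.
With the resort holding the right, the logging crew must at least compensate total damage at k*: 69 + 90 + 156 + 218 = 533.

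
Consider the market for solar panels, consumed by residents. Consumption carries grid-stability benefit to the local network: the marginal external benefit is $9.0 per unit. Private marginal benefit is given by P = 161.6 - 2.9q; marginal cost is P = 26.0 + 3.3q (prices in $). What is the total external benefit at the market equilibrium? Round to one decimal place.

Market equilibrium (private): 26.0 + 3.3q = 161.6 - 2.9q → q_m = 21.8710.
Total external benefit = MEB × q_m = 9.0 × 21.8710 = 196.8390.

$196.8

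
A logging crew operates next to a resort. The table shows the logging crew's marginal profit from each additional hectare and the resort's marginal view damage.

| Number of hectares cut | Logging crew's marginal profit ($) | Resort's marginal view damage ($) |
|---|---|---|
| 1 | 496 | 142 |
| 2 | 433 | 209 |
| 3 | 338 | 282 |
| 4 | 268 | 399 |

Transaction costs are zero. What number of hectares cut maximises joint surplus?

3

Bargaining reaches the level where marginal profit last exceeds marginal view damage.
That holds through level 3 (338 ≥ 282) but not at 4 (268 < 399).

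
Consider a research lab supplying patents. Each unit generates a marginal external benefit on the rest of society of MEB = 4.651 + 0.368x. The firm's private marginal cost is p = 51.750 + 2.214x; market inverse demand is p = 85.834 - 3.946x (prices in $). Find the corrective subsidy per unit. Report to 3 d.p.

Social marginal cost = private MC − MEB = 47.099 + 1.846x.
Set SMC = demand: 47.099 + 1.846x = 85.834 - 3.946x → x* = 6.6877.
The Pigouvian subsidy equals MEB at x*: 4.651 + 0.368×6.6877 = 7.1121.

subsidy = $7.112 per unit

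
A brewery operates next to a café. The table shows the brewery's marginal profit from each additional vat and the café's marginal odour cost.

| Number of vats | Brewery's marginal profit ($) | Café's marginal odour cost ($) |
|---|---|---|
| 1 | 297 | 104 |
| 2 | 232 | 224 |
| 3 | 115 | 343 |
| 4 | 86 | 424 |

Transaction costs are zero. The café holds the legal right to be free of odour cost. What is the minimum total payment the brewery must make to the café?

Efficient level: marginal profit ≥ marginal odour cost through level 2, so k* = 2.
With the café holding the right, the brewery must at least compensate total damage at k*: 104 + 224 = 328.

$328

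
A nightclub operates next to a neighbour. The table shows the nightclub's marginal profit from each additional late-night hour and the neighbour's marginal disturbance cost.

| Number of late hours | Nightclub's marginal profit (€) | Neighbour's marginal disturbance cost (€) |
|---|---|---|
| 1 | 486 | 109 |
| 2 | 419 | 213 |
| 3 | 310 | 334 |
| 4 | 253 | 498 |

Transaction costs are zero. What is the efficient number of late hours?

2

Bargaining reaches the level where marginal profit last exceeds marginal disturbance cost.
That holds through level 2 (419 ≥ 213) but not at 3 (310 < 334).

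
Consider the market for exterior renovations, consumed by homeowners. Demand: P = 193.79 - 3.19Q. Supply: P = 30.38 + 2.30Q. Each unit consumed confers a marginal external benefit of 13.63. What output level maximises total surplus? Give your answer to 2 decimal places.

Q* = 32.25

Social marginal benefit = demand + MEB = 207.42 - 3.19Q.
Set SMB = MC: 207.42 - 3.19Q = 30.38 + 2.30Q → Q* = 32.2477.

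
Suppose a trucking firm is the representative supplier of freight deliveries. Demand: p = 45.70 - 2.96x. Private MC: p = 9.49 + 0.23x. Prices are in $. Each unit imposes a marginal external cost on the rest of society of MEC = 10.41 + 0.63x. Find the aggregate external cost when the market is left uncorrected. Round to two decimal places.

Market equilibrium (private): 9.49 + 0.23x = 45.70 - 2.96x → x_m = 11.3511.
Total external cost = ∫₀^{x_m} (10.41 + 0.63x) dx = 10.41×11.3511 + ½×0.63×11.3511² = 158.7519.

$158.75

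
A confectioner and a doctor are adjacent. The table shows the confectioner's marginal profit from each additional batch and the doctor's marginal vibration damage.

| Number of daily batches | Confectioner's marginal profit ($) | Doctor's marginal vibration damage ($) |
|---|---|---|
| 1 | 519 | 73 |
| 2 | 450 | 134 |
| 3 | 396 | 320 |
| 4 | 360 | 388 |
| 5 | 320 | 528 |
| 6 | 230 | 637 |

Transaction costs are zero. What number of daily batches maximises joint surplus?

3

Bargaining reaches the level where marginal profit last exceeds marginal vibration damage.
That holds through level 3 (396 ≥ 320) but not at 4 (360 < 388).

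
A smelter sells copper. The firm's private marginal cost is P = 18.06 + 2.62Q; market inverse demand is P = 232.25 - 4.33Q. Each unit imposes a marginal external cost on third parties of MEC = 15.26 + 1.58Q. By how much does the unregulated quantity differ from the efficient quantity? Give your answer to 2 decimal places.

Market equilibrium (private): 18.06 + 2.62Q = 232.25 - 4.33Q → Q_m = 30.8187.
Social marginal cost = private MC + MEC = 33.32 + 4.20Q.
Set SMC = demand: 33.32 + 4.20Q = 232.25 - 4.33Q → Q* = 23.3212.
Gap = |30.8187 − 23.3212| = 7.4975.

7.50 units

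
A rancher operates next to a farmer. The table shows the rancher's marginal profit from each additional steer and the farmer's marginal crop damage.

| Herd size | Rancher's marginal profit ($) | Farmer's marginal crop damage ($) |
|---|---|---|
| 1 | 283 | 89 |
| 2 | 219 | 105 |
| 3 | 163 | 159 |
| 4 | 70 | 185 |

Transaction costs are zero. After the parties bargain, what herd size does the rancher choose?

Bargaining reaches the level where marginal profit last exceeds marginal crop damage.
That holds through level 3 (163 ≥ 159) but not at 4 (70 < 185).

3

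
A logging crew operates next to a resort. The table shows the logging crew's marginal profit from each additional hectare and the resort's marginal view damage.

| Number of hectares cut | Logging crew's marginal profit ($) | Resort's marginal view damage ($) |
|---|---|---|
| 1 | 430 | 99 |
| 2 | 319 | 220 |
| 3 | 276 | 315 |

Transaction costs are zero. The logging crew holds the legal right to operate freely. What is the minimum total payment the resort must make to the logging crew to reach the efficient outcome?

$276

Left alone the logging crew would choose level 3 (marginal profit stays positive).
Efficient level: k* = 2 (marginal profit ≥ marginal view damage through 2).
The resort must at least cover the logging crew's forgone profit from cutting 3→2: 276 = 276.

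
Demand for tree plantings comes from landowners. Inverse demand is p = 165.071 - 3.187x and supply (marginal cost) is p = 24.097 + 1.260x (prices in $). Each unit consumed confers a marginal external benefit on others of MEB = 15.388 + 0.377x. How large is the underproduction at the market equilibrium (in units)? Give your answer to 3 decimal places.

6.717 units

Market equilibrium (private): 24.097 + 1.260x = 165.071 - 3.187x → x_m = 31.7009.
Social marginal benefit = demand + MEB = 180.459 - 2.810x.
Set SMB = MC: 180.459 - 2.810x = 24.097 + 1.260x → x* = 38.4182.
Gap = |31.7009 − 38.4182| = 6.7173.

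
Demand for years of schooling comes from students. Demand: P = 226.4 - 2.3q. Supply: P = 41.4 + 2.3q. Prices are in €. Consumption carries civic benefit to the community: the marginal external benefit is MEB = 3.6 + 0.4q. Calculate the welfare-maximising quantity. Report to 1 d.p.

Social marginal benefit = demand + MEB = 230.0 - 1.9q.
Set SMB = MC: 230.0 - 1.9q = 41.4 + 2.3q → q* = 44.9048.

q* = 44.9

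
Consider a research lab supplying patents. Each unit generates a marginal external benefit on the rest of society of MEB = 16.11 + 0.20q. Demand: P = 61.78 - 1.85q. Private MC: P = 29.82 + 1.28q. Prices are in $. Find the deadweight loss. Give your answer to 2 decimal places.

Market equilibrium (private): 29.82 + 1.28q = 61.78 - 1.85q → q_m = 10.2109.
Social marginal cost = private MC − MEB = 13.71 + 1.08q.
Set SMC = demand: 13.71 + 1.08q = 61.78 - 1.85q → q* = 16.4061.
The welfare-loss triangle has base |q_m − q*| and height MEB(q_m) (the vertical gap between SMC and demand is zero at q* and MEB at q_m).
DWL = ½ × 6.1952 × 18.1522 = 56.2283.

DWL = $56.23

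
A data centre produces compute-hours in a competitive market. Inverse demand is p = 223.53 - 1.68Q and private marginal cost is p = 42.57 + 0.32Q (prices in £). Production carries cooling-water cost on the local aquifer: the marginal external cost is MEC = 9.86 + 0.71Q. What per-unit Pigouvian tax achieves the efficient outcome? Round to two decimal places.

tax = £54.69 per unit

Social marginal cost = private MC + MEC = 52.43 + 1.03Q.
Set SMC = demand: 52.43 + 1.03Q = 223.53 - 1.68Q → Q* = 63.1365.
The Pigouvian tax equals MEC at Q*: 9.86 + 0.71×63.1365 = 54.6869.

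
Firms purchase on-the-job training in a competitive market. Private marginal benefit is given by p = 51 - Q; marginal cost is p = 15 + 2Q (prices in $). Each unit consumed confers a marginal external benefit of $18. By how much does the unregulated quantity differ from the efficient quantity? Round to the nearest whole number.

Market equilibrium (private): 15 + 2Q = 51 - Q → Q_m = 12.0000.
Social marginal benefit = demand + MEB = 69 - Q.
Set SMB = MC: 69 - Q = 15 + 2Q → Q* = 18.0000.
Gap = |12.0000 − 18.0000| = 6.0000.

6 units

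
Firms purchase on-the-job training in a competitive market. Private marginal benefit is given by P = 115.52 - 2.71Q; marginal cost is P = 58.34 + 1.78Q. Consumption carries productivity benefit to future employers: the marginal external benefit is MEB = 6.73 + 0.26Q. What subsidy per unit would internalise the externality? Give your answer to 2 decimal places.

Social marginal benefit = demand + MEB = 122.25 - 2.45Q.
Set SMB = MC: 122.25 - 2.45Q = 58.34 + 1.78Q → Q* = 15.1087.
The Pigouvian subsidy equals MEB at Q*: 6.73 + 0.26×15.1087 = 10.6583.

subsidy = 10.66 per unit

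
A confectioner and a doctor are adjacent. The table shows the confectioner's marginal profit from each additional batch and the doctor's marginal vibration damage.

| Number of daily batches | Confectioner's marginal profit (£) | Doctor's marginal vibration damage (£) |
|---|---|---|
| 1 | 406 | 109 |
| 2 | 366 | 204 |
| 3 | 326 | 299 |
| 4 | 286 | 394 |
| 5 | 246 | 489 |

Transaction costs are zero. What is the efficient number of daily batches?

Bargaining reaches the level where marginal profit last exceeds marginal vibration damage.
That holds through level 3 (326 ≥ 299) but not at 4 (286 < 394).

3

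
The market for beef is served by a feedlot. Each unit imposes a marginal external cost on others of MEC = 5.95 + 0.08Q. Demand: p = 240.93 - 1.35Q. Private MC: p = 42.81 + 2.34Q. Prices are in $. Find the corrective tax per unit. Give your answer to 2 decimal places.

tax = $10.03 per unit

Social marginal cost = private MC + MEC = 48.76 + 2.42Q.
Set SMC = demand: 48.76 + 2.42Q = 240.93 - 1.35Q → Q* = 50.9735.
The Pigouvian tax equals MEC at Q*: 5.95 + 0.08×50.9735 = 10.0279.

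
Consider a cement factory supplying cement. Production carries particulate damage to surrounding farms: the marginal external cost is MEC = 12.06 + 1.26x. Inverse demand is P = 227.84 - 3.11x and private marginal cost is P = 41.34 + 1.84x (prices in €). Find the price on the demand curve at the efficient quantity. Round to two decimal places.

P = €140.48

Social marginal cost = private MC + MEC = 53.40 + 3.10x.
Set SMC = demand: 53.40 + 3.10x = 227.84 - 3.11x → x* = 28.0902.
Consumer price on the demand curve at x*: 227.84 − 3.11×28.0902 = 140.4795.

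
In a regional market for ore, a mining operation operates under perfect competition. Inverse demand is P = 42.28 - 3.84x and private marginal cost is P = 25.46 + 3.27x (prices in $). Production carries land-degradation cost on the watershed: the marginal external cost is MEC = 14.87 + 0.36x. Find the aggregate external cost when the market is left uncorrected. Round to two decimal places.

$36.19

Market equilibrium (private): 25.46 + 3.27x = 42.28 - 3.84x → x_m = 2.3657.
Total external cost = ∫₀^{x_m} (14.87 + 0.36x) dx = 14.87×2.3657 + ½×0.36×2.3657² = 36.1853.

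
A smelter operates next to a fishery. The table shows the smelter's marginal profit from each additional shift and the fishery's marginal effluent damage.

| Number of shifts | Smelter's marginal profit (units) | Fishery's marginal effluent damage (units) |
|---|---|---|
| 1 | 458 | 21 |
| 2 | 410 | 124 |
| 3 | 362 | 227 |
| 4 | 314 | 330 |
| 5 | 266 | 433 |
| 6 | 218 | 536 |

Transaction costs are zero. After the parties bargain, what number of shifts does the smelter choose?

3

Bargaining reaches the level where marginal profit last exceeds marginal effluent damage.
That holds through level 3 (362 ≥ 227) but not at 4 (314 < 330).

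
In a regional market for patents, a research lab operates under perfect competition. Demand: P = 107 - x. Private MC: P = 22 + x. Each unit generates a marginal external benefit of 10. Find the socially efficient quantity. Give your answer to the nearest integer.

x* = 48

Social marginal cost = private MC − MEB = 12 + x.
Set SMC = demand: 12 + x = 107 - x → x* = 47.5000.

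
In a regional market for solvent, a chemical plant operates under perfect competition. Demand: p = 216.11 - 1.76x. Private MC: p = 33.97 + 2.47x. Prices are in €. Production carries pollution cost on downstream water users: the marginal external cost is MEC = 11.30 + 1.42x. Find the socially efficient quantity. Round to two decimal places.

Social marginal cost = private MC + MEC = 45.27 + 3.89x.
Set SMC = demand: 45.27 + 3.89x = 216.11 - 1.76x → x* = 30.2372.

x* = 30.24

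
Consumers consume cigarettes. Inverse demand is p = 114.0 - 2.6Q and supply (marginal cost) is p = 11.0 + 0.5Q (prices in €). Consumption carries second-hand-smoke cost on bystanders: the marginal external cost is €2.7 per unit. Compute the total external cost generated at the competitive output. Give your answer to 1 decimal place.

Market equilibrium (private): 11.0 + 0.5Q = 114.0 - 2.6Q → Q_m = 33.2258.
Total external cost = MEC × Q_m = 2.7 × 33.2258 = 89.7097.

€89.7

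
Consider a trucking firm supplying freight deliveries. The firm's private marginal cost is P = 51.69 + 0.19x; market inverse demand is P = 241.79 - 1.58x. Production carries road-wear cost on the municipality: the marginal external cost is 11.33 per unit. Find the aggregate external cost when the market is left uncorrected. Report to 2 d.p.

Market equilibrium (private): 51.69 + 0.19x = 241.79 - 1.58x → x_m = 107.4011.
Total external cost = MEC × x_m = 11.33 × 107.4011 = 1216.8545.

1216.85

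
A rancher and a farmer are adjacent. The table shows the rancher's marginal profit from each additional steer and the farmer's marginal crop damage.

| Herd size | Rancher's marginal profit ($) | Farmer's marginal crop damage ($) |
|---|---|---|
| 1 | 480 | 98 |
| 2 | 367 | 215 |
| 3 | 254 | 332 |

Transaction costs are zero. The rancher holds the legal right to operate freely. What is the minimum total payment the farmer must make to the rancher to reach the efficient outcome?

Left alone the rancher would choose level 3 (marginal profit stays positive).
Efficient level: k* = 2 (marginal profit ≥ marginal crop damage through 2).
The farmer must at least cover the rancher's forgone profit from cutting 3→2: 254 = 254.

$254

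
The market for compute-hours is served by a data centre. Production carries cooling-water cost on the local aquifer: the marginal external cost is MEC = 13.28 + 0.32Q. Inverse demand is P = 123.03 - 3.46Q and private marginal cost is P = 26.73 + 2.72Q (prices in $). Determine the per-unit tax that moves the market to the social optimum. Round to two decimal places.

Social marginal cost = private MC + MEC = 40.01 + 3.04Q.
Set SMC = demand: 40.01 + 3.04Q = 123.03 - 3.46Q → Q* = 12.7723.
The Pigouvian tax equals MEC at Q*: 13.28 + 0.32×12.7723 = 17.3671.

tax = $17.37 per unit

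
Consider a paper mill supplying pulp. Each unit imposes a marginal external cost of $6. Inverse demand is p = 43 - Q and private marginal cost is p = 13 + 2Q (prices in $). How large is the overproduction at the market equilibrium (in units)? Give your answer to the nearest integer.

Market equilibrium (private): 13 + 2Q = 43 - Q → Q_m = 10.0000.
Social marginal cost = private MC + MEC = 19 + 2Q.
Set SMC = demand: 19 + 2Q = 43 - Q → Q* = 8.0000.
Gap = |10.0000 − 8.0000| = 2.0000.

2 units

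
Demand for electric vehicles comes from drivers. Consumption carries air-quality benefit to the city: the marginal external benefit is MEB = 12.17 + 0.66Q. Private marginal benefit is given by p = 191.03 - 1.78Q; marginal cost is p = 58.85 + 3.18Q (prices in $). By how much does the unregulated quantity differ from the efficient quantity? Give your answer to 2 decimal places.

6.92 units

Market equilibrium (private): 58.85 + 3.18Q = 191.03 - 1.78Q → Q_m = 26.6492.
Social marginal benefit = demand + MEB = 203.20 - 1.12Q.
Set SMB = MC: 203.20 - 1.12Q = 58.85 + 3.18Q → Q* = 33.5698.
Gap = |26.6492 − 33.5698| = 6.9206.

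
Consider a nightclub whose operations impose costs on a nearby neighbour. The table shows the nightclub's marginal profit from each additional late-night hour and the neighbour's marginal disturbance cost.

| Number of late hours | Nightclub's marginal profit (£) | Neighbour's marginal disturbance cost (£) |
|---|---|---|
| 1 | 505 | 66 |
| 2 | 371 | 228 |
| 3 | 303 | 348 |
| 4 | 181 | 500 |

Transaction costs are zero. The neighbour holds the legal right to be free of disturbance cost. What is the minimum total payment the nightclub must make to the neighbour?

£294

Efficient level: marginal profit ≥ marginal disturbance cost through level 2, so k* = 2.
With the neighbour holding the right, the nightclub must at least compensate total damage at k*: 66 + 228 = 294.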